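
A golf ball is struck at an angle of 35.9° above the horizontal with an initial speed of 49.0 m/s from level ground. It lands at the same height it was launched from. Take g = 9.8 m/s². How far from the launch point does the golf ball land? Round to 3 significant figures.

Components: v_x = 49.0 cos 35.9° = 39.69 m/s, v_y = 49.0 sin 35.9° = 28.73 m/s.
Time of flight (same landing height): t = 2 v_y / g = 2 × 28.73 / 9.8 = 5.863 s.
Range: R = v_x · t = 39.69 × 5.863 = 233 m.

233 m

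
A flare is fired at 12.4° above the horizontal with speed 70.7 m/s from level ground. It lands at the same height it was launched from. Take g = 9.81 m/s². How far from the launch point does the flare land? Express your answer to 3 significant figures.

Components: v_x = 70.7 cos 12.4° = 69.05 m/s, v_y = 70.7 sin 12.4° = 15.18 m/s.
Time of flight (same landing height): t = 2 v_y / g = 2 × 15.18 / 9.81 = 3.095 s.
Range: R = v_x · t = 69.05 × 3.095 = 214 m.

214 m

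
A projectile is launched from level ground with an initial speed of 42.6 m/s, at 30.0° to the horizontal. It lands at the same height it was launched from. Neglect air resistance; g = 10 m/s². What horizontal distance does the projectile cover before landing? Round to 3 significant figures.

157 m

For level ground, R = v₀² sin(2θ) / g.
sin(2 × 30.0°) = sin 60.00° = 0.8660.
R = (42.6)² × 0.8660 / 10 = 157 m.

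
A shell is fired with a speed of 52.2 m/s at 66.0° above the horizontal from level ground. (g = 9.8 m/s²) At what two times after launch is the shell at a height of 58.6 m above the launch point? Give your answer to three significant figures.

1.44 s and 8.29 s

v_y0 = 52.2 sin 66.0° = 47.69 m/s.
Set y = v_y0 t − ½ g t² = 58.6: 4.900 t² − 47.69 t + 58.6 = 0.
t = [47.69 ± √(2274 − 1149)] / 9.8 = (47.69 ± 33.54) / 9.8, giving t = 1.44 s or t = 8.29 s.
So the shell is at 58.6 m at t = 1.44 s (rising) and t = 8.29 s (falling).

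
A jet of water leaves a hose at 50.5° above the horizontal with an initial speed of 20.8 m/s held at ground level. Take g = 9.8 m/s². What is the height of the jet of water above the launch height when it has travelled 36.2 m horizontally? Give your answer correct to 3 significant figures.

7.23 m

v_x = 20.8 cos 50.5° = 13.23 m/s, v_y0 = 20.8 sin 50.5° = 16.05 m/s.
Time to reach x = 36.2 m: t = x / v_x = 36.2 / 13.23 = 2.736 s.
y = v_y0 t − ½ g t² = 16.05×2.736 − 4.900×2.736² = 7.23 m.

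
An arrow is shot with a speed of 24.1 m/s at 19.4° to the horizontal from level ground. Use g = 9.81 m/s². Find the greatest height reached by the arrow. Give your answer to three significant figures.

Vertical component of launch velocity: v_y = 24.1 sin 19.4° = 8.005 m/s.
At the highest point the vertical velocity is zero, so v_y² = 2 g h_max.
h_max = (8.005)² / (2 × 9.81) = 64.08 / 19.62 = 3.27 m.

3.27 m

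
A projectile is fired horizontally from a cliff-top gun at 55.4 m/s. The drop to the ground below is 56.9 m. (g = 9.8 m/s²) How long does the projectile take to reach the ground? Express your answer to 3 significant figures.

The horizontal speed doesn't affect the fall. With v_y0 = 0, h = ½ g t².
t = √(2 × 56.9 / 9.8) = √11.61 = 3.41 s.

3.41 s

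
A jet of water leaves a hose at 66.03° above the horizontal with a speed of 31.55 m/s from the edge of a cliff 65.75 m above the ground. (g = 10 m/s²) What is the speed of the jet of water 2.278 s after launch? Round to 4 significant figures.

14.17 m/s

v_x = 31.55 cos 66.03° = 12.817 m/s (constant).
v_y(t) = 31.55 sin 66.03° − g t = 28.829 − 10 × 2.278 = 6.0490 m/s.
Speed = √(v_x² + v_y²) = √(164.28 + 36.590) = 14.17 m/s.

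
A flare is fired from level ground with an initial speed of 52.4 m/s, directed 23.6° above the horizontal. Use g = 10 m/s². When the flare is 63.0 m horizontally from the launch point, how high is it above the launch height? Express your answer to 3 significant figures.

v_x = 52.4 cos 23.6° = 48.02 m/s, v_y0 = 52.4 sin 23.6° = 20.98 m/s.
Time to reach x = 63.0 m: t = x / v_x = 63.0 / 48.02 = 1.312 s.
y = v_y0 t − ½ g t² = 20.98×1.312 − 5.000×1.312² = 18.9 m.

18.9 m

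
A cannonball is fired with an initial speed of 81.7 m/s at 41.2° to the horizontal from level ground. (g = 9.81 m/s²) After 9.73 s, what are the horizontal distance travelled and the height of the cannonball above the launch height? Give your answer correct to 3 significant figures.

v_x = 81.7 cos 41.2° = 61.47 m/s; v_y0 = 81.7 sin 41.2° = 53.81 m/s.
x = v_x t = 61.47 × 9.73 = 598 m.
y = v_y0 t − ½ g t² = 53.81×9.73 − 4.905×9.73² = 59.2 m.

x = 598 m, y = 59.2 m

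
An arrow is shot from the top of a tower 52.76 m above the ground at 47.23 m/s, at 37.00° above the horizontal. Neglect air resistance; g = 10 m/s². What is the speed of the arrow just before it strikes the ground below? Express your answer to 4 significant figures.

57.32 m/s

v_x = 47.23 cos 37.00° = 37.720 m/s is unchanged throughout.
For the vertical component, v_y² = v_y0² + 2 g h = (28.424)² + 2×10×52.76 = 1863.1, so |v_y| = 43.164 m/s.
Impact speed = √(v_x² + v_y²) = √(1422.8 + 1863.1) = 57.32 m/s.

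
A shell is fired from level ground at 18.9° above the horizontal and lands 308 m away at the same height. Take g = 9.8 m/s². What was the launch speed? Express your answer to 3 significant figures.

On level ground, R = v₀² sin(2θ) / g, so v₀ = √(R g / sin 2θ).
sin(2 × 18.9°) = 0.6129.
v₀ = √(308 × 9.8 / 0.6129) = √4925 = 70.2 m/s.

70.2 m/s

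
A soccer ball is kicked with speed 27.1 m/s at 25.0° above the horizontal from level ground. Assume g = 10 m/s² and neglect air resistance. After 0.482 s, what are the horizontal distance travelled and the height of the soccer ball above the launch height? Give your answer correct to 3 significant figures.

v_x = 27.1 cos 25.0° = 24.56 m/s; v_y0 = 27.1 sin 25.0° = 11.45 m/s.
x = v_x t = 24.56 × 0.482 = 11.8 m.
y = v_y0 t − ½ g t² = 11.45×0.482 − 5.000×0.482² = 4.36 m.

x = 11.8 m, y = 4.36 m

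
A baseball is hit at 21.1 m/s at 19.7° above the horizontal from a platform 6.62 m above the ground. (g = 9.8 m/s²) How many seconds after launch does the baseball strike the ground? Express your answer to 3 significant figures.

Vertical component: v_y = 21.1 sin 19.7° = 7.113 m/s.
Taking up as positive with launch at y = 6.62 m, landing at y = 0: 0 = 6.62 + 7.113 t − ½(9.8) t².
Solving 4.900 t² − 7.113 t − 6.62 = 0 gives t = [7.113 + √(7.113² + 4·4.900·6.62)] / 9.800 = 2.10 s.

2.10 s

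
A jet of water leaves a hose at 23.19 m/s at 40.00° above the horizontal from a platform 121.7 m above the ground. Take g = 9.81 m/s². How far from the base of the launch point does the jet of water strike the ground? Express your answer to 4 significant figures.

119.5 m

Components: v_x = 23.19 cos 40.00° = 17.765 m/s, v_y = 23.19 sin 40.00° = 14.906 m/s.
Vertical: 0 = 121.7 + 14.906 t − ½(9.81) t² ⇒ 4.905 t² − 14.906 t − 121.7 = 0.
t = [14.906 + √(222.19 + 2387.8)] / 9.810 = 6.7272 s.
Horizontal: R = v_x · t = 17.765 × 6.7272 = 119.5 m.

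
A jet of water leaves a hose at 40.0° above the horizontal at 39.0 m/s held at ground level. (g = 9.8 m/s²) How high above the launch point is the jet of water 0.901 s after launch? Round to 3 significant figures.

18.6 m

v_y0 = 39.0 sin 40.0° = 25.07 m/s.
y(t) = v_y0 t − ½ g t² = 25.07×0.901 − 4.900×0.901² = 18.6 m.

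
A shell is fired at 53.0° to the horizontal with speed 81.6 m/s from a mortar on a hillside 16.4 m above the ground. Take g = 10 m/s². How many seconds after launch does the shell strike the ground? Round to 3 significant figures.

13.3 s

Vertical component: v_y = 81.6 sin 53.0° = 65.17 m/s.
Taking up as positive with launch at y = 16.4 m, landing at y = 0: 0 = 16.4 + 65.17 t − ½(10) t².
Solving 5.000 t² − 65.17 t − 16.4 = 0 gives t = [65.17 + √(65.17² + 4·5.000·16.4)] / 10.00 = 13.3 s.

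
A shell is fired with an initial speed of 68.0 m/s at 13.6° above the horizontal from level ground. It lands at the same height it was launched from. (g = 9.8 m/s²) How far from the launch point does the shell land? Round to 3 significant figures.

216 m

Components: v_x = 68.0 cos 13.6° = 66.09 m/s, v_y = 68.0 sin 13.6° = 15.99 m/s.
Time of flight (same landing height): t = 2 v_y / g = 2 × 15.99 / 9.8 = 3.263 s.
Range: R = v_x · t = 66.09 × 3.263 = 216 m.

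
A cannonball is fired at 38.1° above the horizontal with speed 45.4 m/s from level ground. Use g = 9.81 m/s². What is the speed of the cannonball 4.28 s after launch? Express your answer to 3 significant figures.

v_x = 45.4 cos 38.1° = 35.73 m/s (constant).
v_y(t) = 45.4 sin 38.1° − g t = 28.01 − 9.81 × 4.28 = -13.98 m/s.
Speed = √(v_x² + v_y²) = √(1277 + 195.4) = 38.4 m/s.

38.4 m/s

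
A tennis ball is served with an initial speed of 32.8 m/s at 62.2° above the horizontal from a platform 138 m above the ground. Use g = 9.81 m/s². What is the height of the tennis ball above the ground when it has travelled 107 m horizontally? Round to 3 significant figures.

101 m

v_x = 32.8 cos 62.2° = 15.30 m/s, v_y0 = 32.8 sin 62.2° = 29.01 m/s.
Time to reach x = 107 m: t = x / v_x = 107 / 15.30 = 6.993 s.
y = 138 + v_y0 t − ½ g t² = 138 + 29.01×6.993 − 4.905×6.993² = 101 m.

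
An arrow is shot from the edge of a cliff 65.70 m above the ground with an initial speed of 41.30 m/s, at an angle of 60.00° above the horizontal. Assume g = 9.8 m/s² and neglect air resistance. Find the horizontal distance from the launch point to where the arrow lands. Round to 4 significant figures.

182.1 m

Components: v_x = 41.30 cos 60.00° = 20.650 m/s, v_y = 41.30 sin 60.00° = 35.767 m/s.
Vertical: 0 = 65.70 + 35.767 t − ½(9.8) t² ⇒ 4.900 t² − 35.767 t − 65.70 = 0.
t = [35.767 + √(1279.3 + 1287.7)] / 9.800 = 8.8197 s.
Horizontal: R = v_x · t = 20.650 × 8.8197 = 182.1 m.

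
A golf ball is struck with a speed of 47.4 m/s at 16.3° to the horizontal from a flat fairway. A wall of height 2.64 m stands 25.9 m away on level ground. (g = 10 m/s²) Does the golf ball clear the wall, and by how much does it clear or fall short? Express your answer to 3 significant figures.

v_x = 47.4 cos 16.3° = 45.49 m/s; v_y0 = 47.4 sin 16.3° = 13.30 m/s.
Time to reach the wall: t = 25.9 / 45.49 = 0.5694 s.
Height at that point: y = 13.30×0.5694 − 5.000×0.5694² = 5.952 m.
That is 5.952 − 2.64 = 3.31 m above the top of the wall, so the golf ball clears it.

Yes — it clears the wall by 3.31 m.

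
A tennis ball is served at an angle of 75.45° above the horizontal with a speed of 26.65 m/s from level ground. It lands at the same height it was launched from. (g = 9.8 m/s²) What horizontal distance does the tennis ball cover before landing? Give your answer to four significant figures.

Components: v_x = 26.65 cos 75.45° = 6.6951 m/s, v_y = 26.65 sin 75.45° = 25.795 m/s.
Time of flight (same landing height): t = 2 v_y / g = 2 × 25.795 / 9.8 = 5.2643 s.
Range: R = v_x · t = 6.6951 × 5.2643 = 35.25 m.

35.25 m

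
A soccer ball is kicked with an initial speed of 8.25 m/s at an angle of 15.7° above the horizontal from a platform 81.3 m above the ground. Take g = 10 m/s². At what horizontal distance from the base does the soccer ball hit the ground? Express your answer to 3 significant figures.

33.8 m

Components: v_x = 8.25 cos 15.7° = 7.942 m/s, v_y = 8.25 sin 15.7° = 2.232 m/s.
Vertical: 0 = 81.3 + 2.232 t − ½(10) t² ⇒ 5.000 t² − 2.232 t − 81.3 = 0.
t = [2.232 + √(4.982 + 1626)] / 10.00 = 4.262 s.
Horizontal: R = v_x · t = 7.942 × 4.262 = 33.8 m.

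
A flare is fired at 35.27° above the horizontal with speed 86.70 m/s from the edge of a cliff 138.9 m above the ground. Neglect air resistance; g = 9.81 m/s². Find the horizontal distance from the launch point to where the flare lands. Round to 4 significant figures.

Components: v_x = 86.70 cos 35.27° = 70.785 m/s, v_y = 86.70 sin 35.27° = 50.063 m/s.
Vertical: 0 = 138.9 + 50.063 t − ½(9.81) t² ⇒ 4.905 t² − 50.063 t − 138.9 = 0.
t = [50.063 + √(2506.3 + 2725.2)] / 9.810 = 12.476 s.
Horizontal: R = v_x · t = 70.785 × 12.476 = 883.1 m.

883.1 m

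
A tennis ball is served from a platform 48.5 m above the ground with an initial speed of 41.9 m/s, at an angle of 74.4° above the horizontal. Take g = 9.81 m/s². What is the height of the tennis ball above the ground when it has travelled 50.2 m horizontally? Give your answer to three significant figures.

131 m

v_x = 41.9 cos 74.4° = 11.27 m/s, v_y0 = 41.9 sin 74.4° = 40.36 m/s.
Time to reach x = 50.2 m: t = x / v_x = 50.2 / 11.27 = 4.454 s.
y = 48.5 + v_y0 t − ½ g t² = 48.5 + 40.36×4.454 − 4.905×4.454² = 131 m.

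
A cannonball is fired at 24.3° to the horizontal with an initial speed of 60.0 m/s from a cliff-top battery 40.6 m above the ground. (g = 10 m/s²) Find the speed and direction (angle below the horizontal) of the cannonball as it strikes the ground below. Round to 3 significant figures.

66.4 m/s at 34.6° below the horizontal

v_x = 60.0 cos 24.3° = 54.68 m/s (constant).
|v_y| at impact = √((24.69)² + 2×10×40.6) = 37.70 m/s.
Speed = √(54.68² + 37.70²) = 66.4 m/s; angle = arctan(37.70/54.68) = 34.6° below horizontal.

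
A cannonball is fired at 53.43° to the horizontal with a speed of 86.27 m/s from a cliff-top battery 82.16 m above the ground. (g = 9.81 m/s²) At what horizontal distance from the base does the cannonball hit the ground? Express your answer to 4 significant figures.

782.6 m

Components: v_x = 86.27 cos 53.43° = 51.400 m/s, v_y = 86.27 sin 53.43° = 69.286 m/s.
Vertical: 0 = 82.16 + 69.286 t − ½(9.81) t² ⇒ 4.905 t² − 69.286 t − 82.16 = 0.
t = [69.286 + √(4800.5 + 1612.0)] / 9.810 = 15.226 s.
Horizontal: R = v_x · t = 51.400 × 15.226 = 782.6 m.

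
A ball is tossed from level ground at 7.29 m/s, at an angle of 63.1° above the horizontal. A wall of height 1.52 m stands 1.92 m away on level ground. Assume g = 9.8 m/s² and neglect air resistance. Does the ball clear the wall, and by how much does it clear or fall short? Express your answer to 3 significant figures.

v_x = 7.29 cos 63.1° = 3.298 m/s; v_y0 = 7.29 sin 63.1° = 6.501 m/s.
Time to reach the wall: t = 1.92 / 3.298 = 0.5822 s.
Height at that point: y = 6.501×0.5822 − 4.900×0.5822² = 2.124 m.
That is 2.124 − 1.52 = 0.604 m above the top of the wall, so the ball clears it.

Yes — it clears the wall by 0.604 m.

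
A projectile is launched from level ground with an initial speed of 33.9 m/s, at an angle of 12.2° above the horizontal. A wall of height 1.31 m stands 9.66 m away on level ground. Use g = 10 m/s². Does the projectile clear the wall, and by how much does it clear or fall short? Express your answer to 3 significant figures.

v_x = 33.9 cos 12.2° = 33.13 m/s; v_y0 = 33.9 sin 12.2° = 7.164 m/s.
Time to reach the wall: t = 9.66 / 33.13 = 0.2916 s.
Height at that point: y = 7.164×0.2916 − 5.000×0.2916² = 1.664 m.
That is 1.664 − 1.31 = 0.354 m above the top of the wall, so the projectile clears it.

Yes — it clears the wall by 0.354 m.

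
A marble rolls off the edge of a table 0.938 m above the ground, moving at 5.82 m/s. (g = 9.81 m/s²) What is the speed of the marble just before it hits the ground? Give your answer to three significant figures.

7.23 m/s

Fall time: t = √(2 × 0.938 / 9.81) = 0.4373 s.
At impact: v_x = 5.82 m/s (unchanged), v_y = g t = 9.81 × 0.4373 = 4.290 m/s.
Speed = √(v_x² + v_y²) = √(33.87 + 18.40) = 7.23 m/s.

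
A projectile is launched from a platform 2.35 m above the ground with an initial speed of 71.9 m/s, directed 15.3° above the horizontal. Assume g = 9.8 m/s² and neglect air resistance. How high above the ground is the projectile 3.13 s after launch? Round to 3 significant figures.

v_y0 = 71.9 sin 15.3° = 18.97 m/s.
y(t) = 2.35 + v_y0 t − ½ g t² = 2.35 + 18.97×3.13 − ½×9.8×3.13² = 13.7 m.

13.7 m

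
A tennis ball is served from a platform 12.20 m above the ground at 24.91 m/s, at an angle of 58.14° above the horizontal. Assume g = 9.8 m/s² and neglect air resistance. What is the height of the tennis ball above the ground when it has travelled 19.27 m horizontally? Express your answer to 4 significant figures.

v_x = 24.91 cos 58.14° = 13.149 m/s, v_y0 = 24.91 sin 58.14° = 21.157 m/s.
Time to reach x = 19.27 m: t = x / v_x = 19.27 / 13.149 = 1.4655 s.
y = 12.20 + v_y0 t − ½ g t² = 12.20 + 21.157×1.4655 − 4.900×1.4655² = 32.68 m.

32.68 m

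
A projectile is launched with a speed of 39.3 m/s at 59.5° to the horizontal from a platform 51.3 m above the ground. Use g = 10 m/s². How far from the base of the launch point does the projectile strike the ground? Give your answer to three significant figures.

161 m

Components: v_x = 39.3 cos 59.5° = 19.95 m/s, v_y = 39.3 sin 59.5° = 33.86 m/s.
Vertical: 0 = 51.3 + 33.86 t − ½(10) t² ⇒ 5.000 t² − 33.86 t − 51.3 = 0.
t = [33.86 + √(1146 + 1026)] / 10.00 = 8.046 s.
Horizontal: R = v_x · t = 19.95 × 8.046 = 161 m.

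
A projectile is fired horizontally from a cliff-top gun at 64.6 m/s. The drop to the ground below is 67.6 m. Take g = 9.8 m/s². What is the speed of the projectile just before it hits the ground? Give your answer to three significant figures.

Fall time: t = √(2 × 67.6 / 9.8) = 3.714 s.
At impact: v_x = 64.6 m/s (unchanged), v_y = g t = 9.8 × 3.714 = 36.40 m/s.
Speed = √(v_x² + v_y²) = √(4173 + 1325) = 74.1 m/s.

74.1 m/s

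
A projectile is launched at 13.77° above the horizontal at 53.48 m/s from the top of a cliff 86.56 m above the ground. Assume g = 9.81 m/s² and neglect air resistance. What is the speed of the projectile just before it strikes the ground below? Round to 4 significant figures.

67.52 m/s

v_x = 53.48 cos 13.77° = 51.943 m/s is unchanged throughout.
For the vertical component, v_y² = v_y0² + 2 g h = (12.730)² + 2×9.81×86.56 = 1860.4, so |v_y| = 43.132 m/s.
Impact speed = √(v_x² + v_y²) = √(2698.1 + 1860.4) = 67.52 m/s.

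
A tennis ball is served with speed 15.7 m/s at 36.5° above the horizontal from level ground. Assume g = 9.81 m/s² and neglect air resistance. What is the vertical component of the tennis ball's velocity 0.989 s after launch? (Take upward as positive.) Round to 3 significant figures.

Initial vertical component: v_y0 = 15.7 sin 36.5° = 9.339 m/s.
v_y(t) = v_y0 − g t = 9.339 − 9.81 × 0.989 = -0.363 m/s.

-0.363 m/s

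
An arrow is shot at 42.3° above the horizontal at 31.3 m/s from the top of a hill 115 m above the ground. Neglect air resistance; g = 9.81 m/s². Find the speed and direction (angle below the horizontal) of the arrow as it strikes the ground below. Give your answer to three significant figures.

v_x = 31.3 cos 42.3° = 23.15 m/s (constant).
|v_y| at impact = √((21.07)² + 2×9.81×115) = 51.96 m/s.
Speed = √(23.15² + 51.96²) = 56.9 m/s; angle = arctan(51.96/23.15) = 66.0° below horizontal.

56.9 m/s at 66.0° below the horizontal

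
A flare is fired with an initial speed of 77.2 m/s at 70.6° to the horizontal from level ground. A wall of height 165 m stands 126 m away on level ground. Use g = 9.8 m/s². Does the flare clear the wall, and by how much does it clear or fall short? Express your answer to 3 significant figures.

v_x = 77.2 cos 70.6° = 25.64 m/s; v_y0 = 77.2 sin 70.6° = 72.82 m/s.
Time to reach the wall: t = 126 / 25.64 = 4.914 s.
Height at that point: y = 72.82×4.914 − 4.900×4.914² = 239.5 m.
That is 239.5 − 165 = 74.5 m above the top of the wall, so the flare clears it.

Yes — it clears the wall by 74.5 m.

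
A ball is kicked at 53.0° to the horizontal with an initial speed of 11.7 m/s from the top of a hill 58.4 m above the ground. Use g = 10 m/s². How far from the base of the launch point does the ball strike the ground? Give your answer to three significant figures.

31.5 m

Components: v_x = 11.7 cos 53.0° = 7.041 m/s, v_y = 11.7 sin 53.0° = 9.344 m/s.
Vertical: 0 = 58.4 + 9.344 t − ½(10) t² ⇒ 5.000 t² − 9.344 t − 58.4 = 0.
t = [9.344 + √(87.31 + 1168)] / 10.00 = 4.477 s.
Horizontal: R = v_x · t = 7.041 × 4.477 = 31.5 m.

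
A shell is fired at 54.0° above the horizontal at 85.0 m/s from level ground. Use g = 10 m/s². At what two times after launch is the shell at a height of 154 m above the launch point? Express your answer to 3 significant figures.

2.82 s and 10.9 s

v_y0 = 85.0 sin 54.0° = 68.77 m/s.
Set y = v_y0 t − ½ g t² = 154: 5.000 t² − 68.77 t + 154 = 0.
t = [68.77 ± √(4729 − 3080)] / 10 = (68.77 ± 40.61) / 10, giving t = 2.82 s or t = 10.9 s.
So the shell is at 154 m at t = 2.82 s (rising) and t = 10.9 s (falling).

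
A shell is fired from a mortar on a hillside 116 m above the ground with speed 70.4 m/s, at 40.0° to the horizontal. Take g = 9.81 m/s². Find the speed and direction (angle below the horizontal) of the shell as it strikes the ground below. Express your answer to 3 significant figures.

85.0 m/s at 50.6° below the horizontal

v_x = 70.4 cos 40.0° = 53.93 m/s (constant).
|v_y| at impact = √((45.25)² + 2×9.81×116) = 65.75 m/s.
Speed = √(53.93² + 65.75²) = 85.0 m/s; angle = arctan(65.75/53.93) = 50.6° below horizontal.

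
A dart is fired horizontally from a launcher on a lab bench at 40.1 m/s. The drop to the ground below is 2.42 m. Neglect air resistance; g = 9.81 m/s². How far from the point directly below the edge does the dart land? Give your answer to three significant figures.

Initial vertical velocity is zero, so the fall time comes from h = ½ g t²: t = √(2 × 2.42 / 9.81) = 0.7024 s.
Horizontal motion is uniform at 40.1 m/s, so x = 40.1 × 0.7024 = 28.2 m.

28.2 m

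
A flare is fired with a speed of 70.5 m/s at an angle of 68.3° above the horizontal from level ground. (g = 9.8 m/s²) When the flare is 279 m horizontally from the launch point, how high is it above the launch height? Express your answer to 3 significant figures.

140 m

v_x = 70.5 cos 68.3° = 26.07 m/s, v_y0 = 70.5 sin 68.3° = 65.50 m/s.
Time to reach x = 279 m: t = x / v_x = 279 / 26.07 = 10.70 s.
y = v_y0 t − ½ g t² = 65.50×10.70 − 4.900×10.70² = 140 m.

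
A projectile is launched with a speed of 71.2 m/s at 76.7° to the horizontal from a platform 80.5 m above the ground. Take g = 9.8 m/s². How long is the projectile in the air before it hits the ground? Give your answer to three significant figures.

15.2 s

Vertical component: v_y = 71.2 sin 76.7° = 69.29 m/s.
Taking up as positive with launch at y = 80.5 m, landing at y = 0: 0 = 80.5 + 69.29 t − ½(9.8) t².
Solving 4.900 t² − 69.29 t − 80.5 = 0 gives t = [69.29 + √(69.29² + 4·4.900·80.5)] / 9.800 = 15.2 s.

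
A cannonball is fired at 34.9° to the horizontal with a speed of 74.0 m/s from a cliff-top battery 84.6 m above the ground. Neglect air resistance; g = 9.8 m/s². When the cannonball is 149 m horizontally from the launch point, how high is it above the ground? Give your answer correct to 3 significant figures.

159 m

v_x = 74.0 cos 34.9° = 60.69 m/s, v_y0 = 74.0 sin 34.9° = 42.34 m/s.
Time to reach x = 149 m: t = x / v_x = 149 / 60.69 = 2.455 s.
y = 84.6 + v_y0 t − ½ g t² = 84.6 + 42.34×2.455 − 4.900×2.455² = 159 m.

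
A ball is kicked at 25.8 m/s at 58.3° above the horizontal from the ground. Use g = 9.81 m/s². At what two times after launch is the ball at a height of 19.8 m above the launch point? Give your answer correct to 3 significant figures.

1.25 s and 3.22 s

v_y0 = 25.8 sin 58.3° = 21.95 m/s.
Set y = v_y0 t − ½ g t² = 19.8: 4.905 t² − 21.95 t + 19.8 = 0.
t = [21.95 ± √(481.8 − 388.5)] / 9.81 = (21.95 ± 9.659) / 9.81, giving t = 1.25 s or t = 3.22 s.
So the ball is at 19.8 m at t = 1.25 s (rising) and t = 3.22 s (falling).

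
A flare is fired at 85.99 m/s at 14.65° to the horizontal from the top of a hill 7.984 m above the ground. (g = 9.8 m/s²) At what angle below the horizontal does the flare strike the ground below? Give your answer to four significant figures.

16.78°

v_x = 85.99 cos 14.65° = 83.194 m/s.
At impact |v_y| = √(v_y0² + 2 g h) = √(21.748² + 2×9.8×7.984) = 25.089 m/s.
Angle below horizontal = arctan(|v_y| / v_x) = arctan(25.089 / 83.194) = 16.78°.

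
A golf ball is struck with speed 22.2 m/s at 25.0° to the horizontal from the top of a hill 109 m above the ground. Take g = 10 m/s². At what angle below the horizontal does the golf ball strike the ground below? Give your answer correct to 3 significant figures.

67.1°

v_x = 22.2 cos 25.0° = 20.12 m/s.
At impact |v_y| = √(v_y0² + 2 g h) = √(9.382² + 2×10×109) = 47.62 m/s.
Angle below horizontal = arctan(|v_y| / v_x) = arctan(47.62 / 20.12) = 67.1°.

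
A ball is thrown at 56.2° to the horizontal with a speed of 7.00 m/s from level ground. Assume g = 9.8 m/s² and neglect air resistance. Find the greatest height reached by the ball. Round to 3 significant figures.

1.73 m

Vertical component of launch velocity: v_y = 7.00 sin 56.2° = 5.817 m/s.
At the highest point the vertical velocity is zero, so v_y² = 2 g h_max.
h_max = (5.817)² / (2 × 9.8) = 33.84 / 19.60 = 1.73 m.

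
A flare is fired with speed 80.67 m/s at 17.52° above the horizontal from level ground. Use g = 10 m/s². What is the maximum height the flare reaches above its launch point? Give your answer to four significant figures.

Vertical component of launch velocity: v_y = 80.67 sin 17.52° = 24.285 m/s.
At the highest point the vertical velocity is zero, so v_y² = 2 g h_max.
h_max = (24.285)² / (2 × 10) = 589.76 / 20.00 = 29.49 m.

29.49 m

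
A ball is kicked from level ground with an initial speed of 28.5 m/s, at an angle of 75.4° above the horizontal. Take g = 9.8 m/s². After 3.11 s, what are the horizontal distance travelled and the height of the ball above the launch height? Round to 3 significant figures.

v_x = 28.5 cos 75.4° = 7.184 m/s; v_y0 = 28.5 sin 75.4° = 27.58 m/s.
x = v_x t = 7.184 × 3.11 = 22.3 m.
y = v_y0 t − ½ g t² = 27.58×3.11 − 4.900×3.11² = 38.4 m.

x = 22.3 m, y = 38.4 m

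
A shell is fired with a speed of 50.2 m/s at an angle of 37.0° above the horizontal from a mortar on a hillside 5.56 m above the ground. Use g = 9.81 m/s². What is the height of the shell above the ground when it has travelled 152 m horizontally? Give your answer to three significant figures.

v_x = 50.2 cos 37.0° = 40.09 m/s, v_y0 = 50.2 sin 37.0° = 30.21 m/s.
Time to reach x = 152 m: t = x / v_x = 152 / 40.09 = 3.791 s.
y = 5.56 + v_y0 t − ½ g t² = 5.56 + 30.21×3.791 − 4.905×3.791² = 49.6 m.

49.6 m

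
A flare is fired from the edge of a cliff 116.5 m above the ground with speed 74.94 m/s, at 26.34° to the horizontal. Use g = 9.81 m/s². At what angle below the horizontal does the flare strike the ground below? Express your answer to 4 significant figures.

v_x = 74.94 cos 26.34° = 67.159 m/s.
At impact |v_y| = √(v_y0² + 2 g h) = √(33.251² + 2×9.81×116.5) = 58.235 m/s.
Angle below horizontal = arctan(|v_y| / v_x) = arctan(58.235 / 67.159) = 40.93°.

40.93°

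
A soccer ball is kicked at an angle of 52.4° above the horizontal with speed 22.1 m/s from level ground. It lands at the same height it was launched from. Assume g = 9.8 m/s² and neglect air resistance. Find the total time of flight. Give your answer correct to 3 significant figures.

Vertical component: v_y = 22.1 sin 52.4° = 17.51 m/s.
For a projectile landing at launch height, time of flight is t = 2 v_y / g = 2 × 17.51 / 9.8 = 3.57 s.

3.57 s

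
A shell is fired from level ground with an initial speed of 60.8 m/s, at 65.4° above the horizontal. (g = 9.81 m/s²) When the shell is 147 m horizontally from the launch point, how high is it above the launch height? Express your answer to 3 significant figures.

v_x = 60.8 cos 65.4° = 25.31 m/s, v_y0 = 60.8 sin 65.4° = 55.28 m/s.
Time to reach x = 147 m: t = x / v_x = 147 / 25.31 = 5.808 s.
y = v_y0 t − ½ g t² = 55.28×5.808 − 4.905×5.808² = 156 m.

156 m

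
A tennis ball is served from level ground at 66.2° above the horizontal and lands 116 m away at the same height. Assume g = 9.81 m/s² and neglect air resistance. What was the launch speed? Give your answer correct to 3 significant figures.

39.3 m/s

On level ground, R = v₀² sin(2θ) / g, so v₀ = √(R g / sin 2θ).
sin(2 × 66.2°) = 0.7385.
v₀ = √(116 × 9.81 / 0.7385) = √1541 = 39.3 m/s.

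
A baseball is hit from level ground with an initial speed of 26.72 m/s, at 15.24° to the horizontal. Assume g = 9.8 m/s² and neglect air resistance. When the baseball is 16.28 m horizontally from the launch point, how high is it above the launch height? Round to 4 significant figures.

2.481 m

v_x = 26.72 cos 15.24° = 25.780 m/s, v_y0 = 26.72 sin 15.24° = 7.0237 m/s.
Time to reach x = 16.28 m: t = x / v_x = 16.28 / 25.780 = 0.63150 s.
y = v_y0 t − ½ g t² = 7.0237×0.63150 − 4.900×0.63150² = 2.481 m.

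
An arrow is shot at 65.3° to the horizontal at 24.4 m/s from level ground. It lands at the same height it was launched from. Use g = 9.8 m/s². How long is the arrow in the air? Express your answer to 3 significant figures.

Vertical component: v_y = 24.4 sin 65.3° = 22.17 m/s.
For a projectile landing at launch height, time of flight is t = 2 v_y / g = 2 × 22.17 / 9.8 = 4.52 s.

4.52 s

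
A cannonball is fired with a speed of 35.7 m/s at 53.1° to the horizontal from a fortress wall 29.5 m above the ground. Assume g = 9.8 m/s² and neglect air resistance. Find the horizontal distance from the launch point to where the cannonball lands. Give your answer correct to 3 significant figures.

144 m

Components: v_x = 35.7 cos 53.1° = 21.44 m/s, v_y = 35.7 sin 53.1° = 28.55 m/s.
Vertical: 0 = 29.5 + 28.55 t − ½(9.8) t² ⇒ 4.900 t² − 28.55 t − 29.5 = 0.
t = [28.55 + √(815.1 + 578.2)] / 9.800 = 6.722 s.
Horizontal: R = v_x · t = 21.44 × 6.722 = 144 m.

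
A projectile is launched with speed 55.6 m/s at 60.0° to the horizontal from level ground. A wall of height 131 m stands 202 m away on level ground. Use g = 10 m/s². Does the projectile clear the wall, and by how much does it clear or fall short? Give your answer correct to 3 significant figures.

v_x = 55.6 cos 60.0° = 27.80 m/s; v_y0 = 55.6 sin 60.0° = 48.15 m/s.
Time to reach the wall: t = 202 / 27.80 = 7.266 s.
Height at that point: y = 48.15×7.266 − 5.000×7.266² = 85.88 m.
That is 131 − 85.88 = 45.1 m below the top of the wall, so the projectile does not clear it.

No — it falls 45.1 m short of clearing the wall.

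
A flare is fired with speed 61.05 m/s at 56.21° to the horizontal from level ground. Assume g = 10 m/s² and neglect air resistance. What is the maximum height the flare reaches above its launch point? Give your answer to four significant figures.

Vertical component of launch velocity: v_y = 61.05 sin 56.21° = 50.738 m/s.
At the highest point the vertical velocity is zero, so v_y² = 2 g h_max.
h_max = (50.738)² / (2 × 10) = 2574.3 / 20.00 = 128.7 m.

128.7 m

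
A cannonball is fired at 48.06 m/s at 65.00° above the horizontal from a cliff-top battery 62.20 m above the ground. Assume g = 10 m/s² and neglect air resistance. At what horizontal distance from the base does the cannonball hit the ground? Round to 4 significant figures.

Components: v_x = 48.06 cos 65.00° = 20.311 m/s, v_y = 48.06 sin 65.00° = 43.557 m/s.
Vertical: 0 = 62.20 + 43.557 t − ½(10) t² ⇒ 5.000 t² − 43.557 t − 62.20 = 0.
t = [43.557 + √(1897.2 + 1244.0)] / 10.00 = 9.9603 s.
Horizontal: R = v_x · t = 20.311 × 9.9603 = 202.3 m.

202.3 m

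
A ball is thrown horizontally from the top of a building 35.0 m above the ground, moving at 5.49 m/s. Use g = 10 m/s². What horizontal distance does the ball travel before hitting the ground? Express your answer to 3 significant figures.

Initial vertical velocity is zero, so the fall time comes from h = ½ g t²: t = √(2 × 35.0 / 10) = 2.646 s.
Horizontal motion is uniform at 5.49 m/s, so x = 5.49 × 2.646 = 14.5 m.

14.5 m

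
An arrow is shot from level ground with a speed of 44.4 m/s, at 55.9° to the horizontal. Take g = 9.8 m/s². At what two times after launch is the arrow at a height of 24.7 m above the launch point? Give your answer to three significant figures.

v_y0 = 44.4 sin 55.9° = 36.77 m/s.
Set y = v_y0 t − ½ g t² = 24.7: 4.900 t² − 36.77 t + 24.7 = 0.
t = [36.77 ± √(1352 − 484.1)] / 9.8 = (36.77 ± 29.46) / 9.8, giving t = 0.746 s or t = 6.76 s.
So the arrow is at 24.7 m at t = 0.746 s (rising) and t = 6.76 s (falling).

0.746 s and 6.76 s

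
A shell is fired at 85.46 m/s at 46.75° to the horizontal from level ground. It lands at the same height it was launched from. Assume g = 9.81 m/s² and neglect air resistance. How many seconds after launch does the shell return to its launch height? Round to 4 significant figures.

Vertical component: v_y = 85.46 sin 46.75° = 62.247 m/s.
For a projectile landing at launch height, time of flight is t = 2 v_y / g = 2 × 62.247 / 9.81 = 12.69 s.

12.69 s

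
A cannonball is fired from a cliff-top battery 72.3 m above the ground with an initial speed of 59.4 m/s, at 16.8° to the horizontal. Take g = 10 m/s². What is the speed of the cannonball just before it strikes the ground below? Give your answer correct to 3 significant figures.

v_x = 59.4 cos 16.8° = 56.86 m/s is unchanged throughout.
For the vertical component, v_y² = v_y0² + 2 g h = (17.17)² + 2×10×72.3 = 1741, so |v_y| = 41.73 m/s.
Impact speed = √(v_x² + v_y²) = √(3233 + 1741) = 70.5 m/s.

70.5 m/s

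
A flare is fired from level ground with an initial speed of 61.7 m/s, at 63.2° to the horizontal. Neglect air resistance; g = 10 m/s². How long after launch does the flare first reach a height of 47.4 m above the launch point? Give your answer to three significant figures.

0.941 s

v_y0 = 61.7 sin 63.2° = 55.07 m/s.
Set y = v_y0 t − ½ g t² = 47.4: 5.000 t² − 55.07 t + 47.4 = 0.
t = [55.07 ± √(3033 − 948.0)] / 10 = (55.07 ± 45.66) / 10, giving t = 0.941 s or t = 10.1 s.
The flare is on the way up at the first time, so t = 0.941 s.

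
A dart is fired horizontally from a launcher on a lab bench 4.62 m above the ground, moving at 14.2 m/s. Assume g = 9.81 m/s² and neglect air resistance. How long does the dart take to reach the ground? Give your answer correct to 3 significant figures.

The horizontal speed doesn't affect the fall. With v_y0 = 0, h = ½ g t².
t = √(2 × 4.62 / 9.81) = √0.9419 = 0.971 s.

0.971 s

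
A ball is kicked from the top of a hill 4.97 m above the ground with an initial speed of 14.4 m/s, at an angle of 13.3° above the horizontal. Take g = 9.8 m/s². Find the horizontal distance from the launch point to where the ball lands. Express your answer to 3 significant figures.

Components: v_x = 14.4 cos 13.3° = 14.01 m/s, v_y = 14.4 sin 13.3° = 3.313 m/s.
Vertical: 0 = 4.97 + 3.313 t − ½(9.8) t² ⇒ 4.900 t² − 3.313 t − 4.97 = 0.
t = [3.313 + √(10.98 + 97.41)] / 9.800 = 1.400 s.
Horizontal: R = v_x · t = 14.01 × 1.400 = 19.6 m.

19.6 m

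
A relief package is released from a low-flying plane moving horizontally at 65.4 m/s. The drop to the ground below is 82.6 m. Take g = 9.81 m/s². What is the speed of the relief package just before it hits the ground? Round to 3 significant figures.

Fall time: t = √(2 × 82.6 / 9.81) = 4.104 s.
At impact: v_x = 65.4 m/s (unchanged), v_y = g t = 9.81 × 4.104 = 40.26 m/s.
Speed = √(v_x² + v_y²) = √(4277 + 1621) = 76.8 m/s.

76.8 m/s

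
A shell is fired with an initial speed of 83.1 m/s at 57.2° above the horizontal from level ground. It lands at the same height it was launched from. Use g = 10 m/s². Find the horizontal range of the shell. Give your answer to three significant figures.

629 m

Components: v_x = 83.1 cos 57.2° = 45.02 m/s, v_y = 83.1 sin 57.2° = 69.85 m/s.
Time of flight (same landing height): t = 2 v_y / g = 2 × 69.85 / 10 = 13.97 s.
Range: R = v_x · t = 45.02 × 13.97 = 629 m.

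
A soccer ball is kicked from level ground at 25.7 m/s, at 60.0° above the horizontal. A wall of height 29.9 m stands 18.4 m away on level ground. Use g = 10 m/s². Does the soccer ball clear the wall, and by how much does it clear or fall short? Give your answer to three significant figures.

v_x = 25.7 cos 60.0° = 12.85 m/s; v_y0 = 25.7 sin 60.0° = 22.26 m/s.
Time to reach the wall: t = 18.4 / 12.85 = 1.432 s.
Height at that point: y = 22.26×1.432 − 5.000×1.432² = 21.62 m.
That is 29.9 − 21.62 = 8.28 m below the top of the wall, so the soccer ball does not clear it.

No — it falls 8.28 m short of clearing the wall.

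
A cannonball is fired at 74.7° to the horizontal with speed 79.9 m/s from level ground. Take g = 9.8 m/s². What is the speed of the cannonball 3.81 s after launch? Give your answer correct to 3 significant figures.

v_x = 79.9 cos 74.7° = 21.08 m/s (constant).
v_y(t) = 79.9 sin 74.7° − g t = 77.07 − 9.8 × 3.81 = 39.73 m/s.
Speed = √(v_x² + v_y²) = √(444.4 + 1578) = 45.0 m/s.

45.0 m/s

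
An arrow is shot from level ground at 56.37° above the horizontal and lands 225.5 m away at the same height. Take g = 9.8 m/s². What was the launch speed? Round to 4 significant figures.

On level ground, R = v₀² sin(2θ) / g, so v₀ = √(R g / sin 2θ).
sin(2 × 56.37°) = 0.9223.
v₀ = √(225.5 × 9.8 / 0.9223) = √2396.1 = 48.95 m/s.

48.95 m/s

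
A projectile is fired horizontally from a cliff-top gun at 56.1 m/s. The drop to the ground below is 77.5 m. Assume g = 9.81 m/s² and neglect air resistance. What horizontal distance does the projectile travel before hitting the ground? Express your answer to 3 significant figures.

223 m

Initial vertical velocity is zero, so the fall time comes from h = ½ g t²: t = √(2 × 77.5 / 9.81) = 3.975 s.
Horizontal motion is uniform at 56.1 m/s, so x = 56.1 × 3.975 = 223 m.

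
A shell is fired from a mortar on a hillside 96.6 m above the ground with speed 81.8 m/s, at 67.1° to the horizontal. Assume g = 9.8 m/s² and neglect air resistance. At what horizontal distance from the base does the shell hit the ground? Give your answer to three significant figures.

Components: v_x = 81.8 cos 67.1° = 31.83 m/s, v_y = 81.8 sin 67.1° = 75.35 m/s.
Vertical: 0 = 96.6 + 75.35 t − ½(9.8) t² ⇒ 4.900 t² − 75.35 t − 96.6 = 0.
t = [75.35 + √(5678 + 1893)] / 9.800 = 16.57 s.
Horizontal: R = v_x · t = 31.83 × 16.57 = 527 m.

527 m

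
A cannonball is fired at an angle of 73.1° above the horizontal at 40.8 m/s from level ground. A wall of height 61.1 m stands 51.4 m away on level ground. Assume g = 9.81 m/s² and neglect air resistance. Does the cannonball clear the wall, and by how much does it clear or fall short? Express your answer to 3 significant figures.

v_x = 40.8 cos 73.1° = 11.86 m/s; v_y0 = 40.8 sin 73.1° = 39.04 m/s.
Time to reach the wall: t = 51.4 / 11.86 = 4.334 s.
Height at that point: y = 39.04×4.334 − 4.905×4.334² = 77.07 m.
That is 77.07 − 61.1 = 16.0 m above the top of the wall, so the cannonball clears it.

Yes — it clears the wall by 16.0 m.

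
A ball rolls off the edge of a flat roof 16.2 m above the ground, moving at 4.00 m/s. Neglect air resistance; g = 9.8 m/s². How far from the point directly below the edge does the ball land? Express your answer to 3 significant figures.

Initial vertical velocity is zero, so the fall time comes from h = ½ g t²: t = √(2 × 16.2 / 9.8) = 1.818 s.
Horizontal motion is uniform at 4.00 m/s, so x = 4.00 × 1.818 = 7.27 m.

7.27 m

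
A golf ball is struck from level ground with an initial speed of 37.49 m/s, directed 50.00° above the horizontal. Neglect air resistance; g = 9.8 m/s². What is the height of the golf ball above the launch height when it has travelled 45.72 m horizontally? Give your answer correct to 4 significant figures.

v_x = 37.49 cos 50.00° = 24.098 m/s, v_y0 = 37.49 sin 50.00° = 28.719 m/s.
Time to reach x = 45.72 m: t = x / v_x = 45.72 / 24.098 = 1.8973 s.
y = v_y0 t − ½ g t² = 28.719×1.8973 − 4.900×1.8973² = 36.85 m.

36.85 m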